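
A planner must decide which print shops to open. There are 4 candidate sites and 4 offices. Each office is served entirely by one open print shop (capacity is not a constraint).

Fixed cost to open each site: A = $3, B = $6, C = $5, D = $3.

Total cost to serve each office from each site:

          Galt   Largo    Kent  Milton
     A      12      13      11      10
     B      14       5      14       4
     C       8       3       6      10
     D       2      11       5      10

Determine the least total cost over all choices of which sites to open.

Minimum total cost: 25

For any fixed open set, each office goes to its cheapest open site; total = fixed + service.
{B, D}: Galt→D 2, Largo→B 5, Kent→D 5, Milton→B 4. Service 16; fixed 9; total 25.
{A, B, D}: Galt→D 2, Largo→B 5, Kent→D 5, Milton→B 4. Service 16; fixed 12; total 28.
{B, C, D}: service 14 + fixed 14 = 28
{A, B, C, D}: service 14 + fixed 17 = 31
No other subset beats 25.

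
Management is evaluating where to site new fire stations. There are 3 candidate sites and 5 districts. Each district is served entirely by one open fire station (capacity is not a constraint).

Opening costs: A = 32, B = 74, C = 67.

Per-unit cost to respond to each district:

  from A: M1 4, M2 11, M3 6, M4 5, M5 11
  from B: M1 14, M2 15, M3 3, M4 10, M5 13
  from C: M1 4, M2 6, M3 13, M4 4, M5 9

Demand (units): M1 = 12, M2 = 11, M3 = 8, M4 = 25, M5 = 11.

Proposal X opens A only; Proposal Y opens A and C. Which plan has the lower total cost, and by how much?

Proposal Y is cheaper by 35.

Proposal X: {A}: M1→A 4·12=48, M2→A 11·11=121, M3→A 6·8=48, M4→A 5·25=125, M5→A 11·11=121. Service 463; fixed 32; total 495.
Proposal Y: {A, C}: M1→A 4·12=48, M2→C 6·11=66, M3→A 6·8=48, M4→C 4·25=100, M5→C 9·11=99. Service 361; fixed 99; total 460.
Difference: |495 − 460| = 35.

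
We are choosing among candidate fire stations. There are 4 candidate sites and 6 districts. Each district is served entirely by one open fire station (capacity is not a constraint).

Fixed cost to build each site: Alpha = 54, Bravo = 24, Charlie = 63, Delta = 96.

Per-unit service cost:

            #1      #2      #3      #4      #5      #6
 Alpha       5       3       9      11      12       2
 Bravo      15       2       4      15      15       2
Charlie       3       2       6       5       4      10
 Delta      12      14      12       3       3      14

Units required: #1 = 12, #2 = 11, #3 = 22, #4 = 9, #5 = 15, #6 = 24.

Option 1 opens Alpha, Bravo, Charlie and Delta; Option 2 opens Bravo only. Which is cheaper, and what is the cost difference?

Option 1 is cheaper by 219.

Option 1: {Alpha, Bravo, Charlie, Delta}: #1→Charlie 3·12=36, #2→Bravo 2·11=22, #3→Bravo 4·22=88, #4→Delta 3·9=27, #5→Delta 3·15=45, #6→Alpha 2·24=48. Service 266; fixed 237; total 503.
Option 2: {Bravo}: #1→Bravo 15·12=180, #2→Bravo 2·11=22, #3→Bravo 4·22=88, #4→Bravo 15·9=135, #5→Bravo 15·15=225, #6→Bravo 2·24=48. Service 698; fixed 24; total 722.
Difference: |503 − 722| = 219.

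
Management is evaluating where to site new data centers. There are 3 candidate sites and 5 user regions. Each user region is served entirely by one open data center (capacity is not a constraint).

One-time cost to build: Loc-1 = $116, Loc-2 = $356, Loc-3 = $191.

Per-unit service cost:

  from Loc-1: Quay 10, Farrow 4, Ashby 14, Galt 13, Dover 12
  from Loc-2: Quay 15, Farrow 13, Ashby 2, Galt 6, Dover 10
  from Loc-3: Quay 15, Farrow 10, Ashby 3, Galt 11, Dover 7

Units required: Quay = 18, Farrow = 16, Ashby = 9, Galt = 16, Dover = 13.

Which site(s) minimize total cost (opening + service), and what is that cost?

For any fixed open set, each user region goes to its cheapest open site; total = fixed + service.
{Loc-1, Loc-3}: Quay→Loc-1 10·18=180, Farrow→Loc-1 4·16=64, Ashby→Loc-3 3·9=27, Galt→Loc-3 11·16=176, Dover→Loc-3 7·13=91. Service 538; fixed 307; total 845.
{Loc-1}: service 734 + fixed 116 = 850
{Loc-3}: service 724 + fixed 191 = 915
{Loc-1, Loc-2, Loc-3}: Quay→Loc-1 10·18=180, Farrow→Loc-1 4·16=64, Ashby→Loc-2 2·9=18, Galt→Loc-2 6·16=96, Dover→Loc-3 7·13=91. Service 449; fixed 663; total 1112.
No other subset beats 845.

Open Loc-1 and Loc-3; minimum total cost 845.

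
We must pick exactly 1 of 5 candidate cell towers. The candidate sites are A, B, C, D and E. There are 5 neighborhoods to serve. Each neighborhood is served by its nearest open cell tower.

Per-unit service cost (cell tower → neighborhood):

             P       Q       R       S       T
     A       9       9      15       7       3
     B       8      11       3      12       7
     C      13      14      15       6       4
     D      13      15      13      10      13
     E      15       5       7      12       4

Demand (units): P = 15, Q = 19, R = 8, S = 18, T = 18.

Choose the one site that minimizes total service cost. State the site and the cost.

Choose A only; total service cost 606.

With exactly 1 open, each neighborhood uses its cheapest among the chosen.
{A}: P→A 9·15=135, Q→A 9·19=171, R→A 15·8=120, S→A 7·18=126, T→A 3·18=54. Service cost 606.
{E}: service cost 664
{B}: service cost 695
Among all 5 size-1 choices, {A} is lowest.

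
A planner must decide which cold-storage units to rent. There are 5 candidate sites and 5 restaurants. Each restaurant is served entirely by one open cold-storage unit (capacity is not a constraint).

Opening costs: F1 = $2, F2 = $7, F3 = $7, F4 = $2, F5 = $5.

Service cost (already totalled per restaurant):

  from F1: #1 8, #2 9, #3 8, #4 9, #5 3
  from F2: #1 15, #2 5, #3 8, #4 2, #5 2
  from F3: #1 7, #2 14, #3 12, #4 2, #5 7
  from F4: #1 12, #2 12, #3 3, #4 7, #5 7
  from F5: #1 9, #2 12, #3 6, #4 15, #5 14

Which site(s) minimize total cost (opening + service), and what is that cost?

For any fixed open set, each restaurant goes to its cheapest open site; total = fixed + service.
{F1, F2, F4}: #1→F1 8, #2→F2 5, #3→F4 3, #4→F2 2, #5→F2 2. Service 20; fixed 11; total 31.
{F2, F4}: #1→F4 12, #2→F2 5, #3→F4 3, #4→F2 2, #5→F2 2. Service 24; fixed 9; total 33.
{F1, F2}: service 25 + fixed 9 = 34
{F1, F2, F3, F4, F5}: service 19 + fixed 23 = 42
No other subset beats 31.

Open F1, F2 and F4; minimum total cost 31.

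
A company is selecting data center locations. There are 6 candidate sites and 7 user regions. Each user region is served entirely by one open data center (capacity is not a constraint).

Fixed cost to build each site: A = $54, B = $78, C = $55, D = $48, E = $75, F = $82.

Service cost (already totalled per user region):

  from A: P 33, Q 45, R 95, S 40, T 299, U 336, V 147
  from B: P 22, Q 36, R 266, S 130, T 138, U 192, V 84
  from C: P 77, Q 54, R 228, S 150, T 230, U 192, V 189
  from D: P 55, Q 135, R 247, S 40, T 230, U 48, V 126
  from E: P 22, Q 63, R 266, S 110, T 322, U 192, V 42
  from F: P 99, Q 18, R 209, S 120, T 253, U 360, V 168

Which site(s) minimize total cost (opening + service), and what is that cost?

Open A, B and D; minimum total cost 643.

For any fixed open set, each user region goes to its cheapest open site; total = fixed + service.
{A, B, D}: P→B 22, Q→B 36, R→A 95, S→A 40, T→B 138, U→D 48, V→B 84. Service 463; fixed 180; total 643.
{A, B, D, E}: service 421 + fixed 255 = 676
{A, B, C, D}: service 463 + fixed 235 = 698
{A, B, C, D, E, F}: P→B 22, Q→F 18, R→A 95, S→A 40, T→B 138, U→D 48, V→E 42. Service 403; fixed 392; total 795.
No other subset beats 643.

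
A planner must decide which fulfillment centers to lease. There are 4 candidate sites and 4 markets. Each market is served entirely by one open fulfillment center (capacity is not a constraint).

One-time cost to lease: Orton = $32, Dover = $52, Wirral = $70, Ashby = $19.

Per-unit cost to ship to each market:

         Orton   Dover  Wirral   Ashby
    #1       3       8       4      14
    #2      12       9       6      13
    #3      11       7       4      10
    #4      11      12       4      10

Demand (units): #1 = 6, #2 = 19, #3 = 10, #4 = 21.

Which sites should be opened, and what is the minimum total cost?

For any fixed open set, each market goes to its cheapest open site; total = fixed + service.
{Wirral}: #1→Wirral 4·6=24, #2→Wirral 6·19=114, #3→Wirral 4·10=40, #4→Wirral 4·21=84. Service 262; fixed 70; total 332.
{Wirral, Ashby}: service 262 + fixed 89 = 351
{Orton, Wirral}: #1→Orton 3·6=18, #2→Wirral 6·19=114, #3→Wirral 4·10=40, #4→Wirral 4·21=84. Service 256; fixed 102; total 358.
{Orton, Dover, Wirral, Ashby}: service 256 + fixed 173 = 429
No other subset beats 332.

Open Wirral only; minimum total cost 332.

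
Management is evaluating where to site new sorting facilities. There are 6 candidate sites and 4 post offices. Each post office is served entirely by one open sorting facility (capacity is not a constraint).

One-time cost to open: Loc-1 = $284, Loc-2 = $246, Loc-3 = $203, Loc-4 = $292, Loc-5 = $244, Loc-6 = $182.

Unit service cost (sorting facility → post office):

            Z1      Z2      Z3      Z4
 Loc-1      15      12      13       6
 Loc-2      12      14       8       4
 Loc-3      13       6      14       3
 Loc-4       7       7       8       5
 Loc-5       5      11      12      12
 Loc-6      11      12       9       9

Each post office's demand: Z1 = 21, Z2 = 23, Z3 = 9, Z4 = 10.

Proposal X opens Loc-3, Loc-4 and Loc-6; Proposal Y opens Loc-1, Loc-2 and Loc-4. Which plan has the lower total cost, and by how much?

Proposal X is cheaper by 178.

Proposal X: {Loc-3, Loc-4, Loc-6}: Z1→Loc-4 7·21=147, Z2→Loc-3 6·23=138, Z3→Loc-4 8·9=72, Z4→Loc-3 3·10=30. Service 387; fixed 677; total 1064.
Proposal Y: {Loc-1, Loc-2, Loc-4}: Z1→Loc-4 7·21=147, Z2→Loc-4 7·23=161, Z3→Loc-2 8·9=72, Z4→Loc-2 4·10=40. Service 420; fixed 822; total 1242.
Difference: |1064 − 1242| = 178.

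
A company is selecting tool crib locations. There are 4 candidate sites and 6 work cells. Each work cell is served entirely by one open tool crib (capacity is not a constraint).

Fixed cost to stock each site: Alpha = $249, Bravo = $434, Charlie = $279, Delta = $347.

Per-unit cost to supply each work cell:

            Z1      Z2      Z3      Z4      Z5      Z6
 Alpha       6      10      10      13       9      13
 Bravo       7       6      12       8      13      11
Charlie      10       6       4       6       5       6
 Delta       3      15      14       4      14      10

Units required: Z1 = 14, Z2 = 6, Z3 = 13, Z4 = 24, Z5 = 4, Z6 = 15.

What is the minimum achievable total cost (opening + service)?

For any fixed open set, each work cell goes to its cheapest open site; total = fixed + service.
{Charlie}: Z1→Charlie 10·14=140, Z2→Charlie 6·6=36, Z3→Charlie 4·13=52, Z4→Charlie 6·24=144, Z5→Charlie 5·4=20, Z6→Charlie 6·15=90. Service 482; fixed 279; total 761.
{Alpha, Charlie}: Z1→Alpha 6·14=84, Z2→Charlie 6·6=36, Z3→Charlie 4·13=52, Z4→Charlie 6·24=144, Z5→Charlie 5·4=20, Z6→Charlie 6·15=90. Service 426; fixed 528; total 954.
{Charlie, Delta}: service 336 + fixed 626 = 962
{Alpha, Bravo, Charlie, Delta}: Z1→Delta 3·14=42, Z2→Bravo 6·6=36, Z3→Charlie 4·13=52, Z4→Delta 4·24=96, Z5→Charlie 5·4=20, Z6→Charlie 6·15=90. Service 336; fixed 1309; total 1645.
No other subset beats 761.

Minimum total cost: 761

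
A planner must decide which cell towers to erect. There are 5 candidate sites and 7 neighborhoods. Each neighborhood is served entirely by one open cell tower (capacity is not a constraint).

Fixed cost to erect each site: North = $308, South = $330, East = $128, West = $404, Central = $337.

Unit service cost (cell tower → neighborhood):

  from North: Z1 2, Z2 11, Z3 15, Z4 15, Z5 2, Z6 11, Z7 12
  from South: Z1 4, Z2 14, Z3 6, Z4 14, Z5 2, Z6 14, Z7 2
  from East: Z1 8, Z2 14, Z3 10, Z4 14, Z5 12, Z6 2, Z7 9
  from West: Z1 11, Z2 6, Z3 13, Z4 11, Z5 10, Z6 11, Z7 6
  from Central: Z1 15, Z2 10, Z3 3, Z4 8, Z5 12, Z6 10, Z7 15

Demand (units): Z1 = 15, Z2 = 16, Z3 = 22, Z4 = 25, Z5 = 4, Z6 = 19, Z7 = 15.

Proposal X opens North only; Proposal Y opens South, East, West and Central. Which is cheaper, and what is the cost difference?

Proposal X: {North}: Z1→North 2·15=30, Z2→North 11·16=176, Z3→North 15·22=330, Z4→North 15·25=375, Z5→North 2·4=8, Z6→North 11·19=209, Z7→North 12·15=180. Service 1308; fixed 308; total 1616.
Proposal Y: {South, East, West, Central}: Z1→South 4·15=60, Z2→West 6·16=96, Z3→Central 3·22=66, Z4→Central 8·25=200, Z5→South 2·4=8, Z6→East 2·19=38, Z7→South 2·15=30. Service 498; fixed 1199; total 1697.
Difference: |1616 − 1697| = 81.

Proposal X is cheaper by 81.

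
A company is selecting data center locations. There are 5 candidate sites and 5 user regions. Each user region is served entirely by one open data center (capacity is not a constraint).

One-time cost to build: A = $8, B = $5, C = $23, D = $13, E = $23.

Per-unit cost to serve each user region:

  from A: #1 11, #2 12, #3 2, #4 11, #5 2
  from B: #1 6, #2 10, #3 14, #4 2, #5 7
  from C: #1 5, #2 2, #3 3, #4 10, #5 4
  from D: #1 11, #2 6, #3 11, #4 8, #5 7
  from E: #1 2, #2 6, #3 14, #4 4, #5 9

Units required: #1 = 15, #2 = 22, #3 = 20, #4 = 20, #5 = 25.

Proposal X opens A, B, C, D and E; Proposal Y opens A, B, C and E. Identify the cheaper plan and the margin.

Proposal Y is cheaper by 13.

Proposal X: {A, B, C, D, E}: #1→E 2·15=30, #2→C 2·22=44, #3→A 2·20=40, #4→B 2·20=40, #5→A 2·25=50. Service 204; fixed 72; total 276.
Proposal Y: {A, B, C, E}: #1→E 2·15=30, #2→C 2·22=44, #3→A 2·20=40, #4→B 2·20=40, #5→A 2·25=50. Service 204; fixed 59; total 263.
Difference: |276 − 263| = 13.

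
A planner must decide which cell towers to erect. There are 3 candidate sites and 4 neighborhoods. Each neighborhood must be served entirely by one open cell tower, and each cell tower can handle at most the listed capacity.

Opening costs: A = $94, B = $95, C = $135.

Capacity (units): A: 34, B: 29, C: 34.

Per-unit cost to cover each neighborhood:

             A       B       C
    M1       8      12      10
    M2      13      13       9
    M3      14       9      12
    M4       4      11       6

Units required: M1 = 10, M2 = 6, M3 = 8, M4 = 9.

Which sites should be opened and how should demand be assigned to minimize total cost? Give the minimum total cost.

Open {A}: M1→A 8·10=80, M2→A 13·6=78, M3→A 14·8=112, M4→A 4·9=36.
Loads: A carries 33/34. Service 306; fixed 94; total 400.
Next best feasible plan costs 439.

Minimum total cost: 400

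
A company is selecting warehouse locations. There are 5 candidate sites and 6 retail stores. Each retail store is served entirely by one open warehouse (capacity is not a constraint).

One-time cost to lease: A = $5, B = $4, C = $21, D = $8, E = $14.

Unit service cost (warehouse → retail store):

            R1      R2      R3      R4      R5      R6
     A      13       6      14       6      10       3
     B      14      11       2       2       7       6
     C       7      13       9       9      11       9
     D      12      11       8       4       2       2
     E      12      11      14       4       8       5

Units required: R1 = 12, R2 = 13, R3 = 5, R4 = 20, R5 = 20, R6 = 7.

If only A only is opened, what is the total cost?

Total cost: 650

Each retail store is assigned to its cheapest site among the open ones.
{A}: R1→A 13·12=156, R2→A 6·13=78, R3→A 14·5=70, R4→A 6·20=120, R5→A 10·20=200, R6→A 3·7=21. Service 645; fixed 5; total 650.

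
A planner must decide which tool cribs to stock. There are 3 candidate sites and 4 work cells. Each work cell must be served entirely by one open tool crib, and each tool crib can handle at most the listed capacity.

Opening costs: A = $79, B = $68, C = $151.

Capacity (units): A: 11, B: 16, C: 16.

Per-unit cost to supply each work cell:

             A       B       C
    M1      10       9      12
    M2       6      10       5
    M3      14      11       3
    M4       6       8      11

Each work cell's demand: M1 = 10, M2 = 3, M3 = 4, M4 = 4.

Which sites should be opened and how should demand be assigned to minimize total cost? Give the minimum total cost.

Open {A, B}: M1→B 9·10=90, M2→A 6·3=18, M3→B 11·4=44, M4→A 6·4=24.
Loads: A carries 7/11, B carries 14/16. Service 176; fixed 147; total 323.
Next best feasible plan costs 335.

Minimum total cost: 323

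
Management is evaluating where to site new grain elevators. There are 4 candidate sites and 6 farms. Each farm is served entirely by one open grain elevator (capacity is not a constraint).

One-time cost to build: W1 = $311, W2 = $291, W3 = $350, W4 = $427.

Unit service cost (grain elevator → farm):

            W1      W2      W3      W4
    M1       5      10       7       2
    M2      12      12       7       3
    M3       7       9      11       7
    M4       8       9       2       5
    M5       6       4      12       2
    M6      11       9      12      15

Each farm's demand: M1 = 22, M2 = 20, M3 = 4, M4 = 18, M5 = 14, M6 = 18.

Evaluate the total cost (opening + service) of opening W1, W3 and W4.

Each farm is assigned to its cheapest site among the open ones.
{W1, W3, W4}: M1→W4 2·22=44, M2→W4 3·20=60, M3→W1 7·4=28, M4→W3 2·18=36, M5→W4 2·14=28, M6→W1 11·18=198. Service 394; fixed 1088; total 1482.

Total cost: 1482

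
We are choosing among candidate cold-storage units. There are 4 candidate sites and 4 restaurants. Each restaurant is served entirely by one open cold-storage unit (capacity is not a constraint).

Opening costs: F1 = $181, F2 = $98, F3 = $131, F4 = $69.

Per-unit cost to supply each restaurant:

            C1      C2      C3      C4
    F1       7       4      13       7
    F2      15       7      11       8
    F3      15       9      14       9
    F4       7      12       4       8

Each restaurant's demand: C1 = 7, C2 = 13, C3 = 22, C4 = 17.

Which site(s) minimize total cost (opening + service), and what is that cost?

Open F4 only; minimum total cost 498.

For any fixed open set, each restaurant goes to its cheapest open site; total = fixed + service.
{F4}: C1→F4 7·7=49, C2→F4 12·13=156, C3→F4 4·22=88, C4→F4 8·17=136. Service 429; fixed 69; total 498.
{F2, F4}: service 364 + fixed 167 = 531
{F1, F4}: service 308 + fixed 250 = 558
{F1, F2, F3, F4}: C1→F1 7·7=49, C2→F1 4·13=52, C3→F4 4·22=88, C4→F1 7·17=119. Service 308; fixed 479; total 787.
No other subset beats 498.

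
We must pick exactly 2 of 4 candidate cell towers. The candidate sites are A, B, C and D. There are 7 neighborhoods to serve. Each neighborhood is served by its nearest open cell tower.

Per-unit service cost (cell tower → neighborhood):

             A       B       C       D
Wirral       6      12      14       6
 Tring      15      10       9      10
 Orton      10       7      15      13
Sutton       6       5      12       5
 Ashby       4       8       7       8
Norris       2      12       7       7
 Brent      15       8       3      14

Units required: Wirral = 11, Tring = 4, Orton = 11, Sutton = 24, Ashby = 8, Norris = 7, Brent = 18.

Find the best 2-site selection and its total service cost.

With exactly 2 open, each neighborhood uses its cheapest among the chosen.
{A, C}: Wirral→A 6·11=66, Tring→C 9·4=36, Orton→A 10·11=110, Sutton→A 6·24=144, Ashby→A 4·8=32, Norris→A 2·7=14, Brent→C 3·18=54. Service cost 456.
{A, B}: service cost 493
{B, C}: service cost 524
Among all 6 size-2 choices, {A, C} is lowest.

Choose A and C; total service cost 456.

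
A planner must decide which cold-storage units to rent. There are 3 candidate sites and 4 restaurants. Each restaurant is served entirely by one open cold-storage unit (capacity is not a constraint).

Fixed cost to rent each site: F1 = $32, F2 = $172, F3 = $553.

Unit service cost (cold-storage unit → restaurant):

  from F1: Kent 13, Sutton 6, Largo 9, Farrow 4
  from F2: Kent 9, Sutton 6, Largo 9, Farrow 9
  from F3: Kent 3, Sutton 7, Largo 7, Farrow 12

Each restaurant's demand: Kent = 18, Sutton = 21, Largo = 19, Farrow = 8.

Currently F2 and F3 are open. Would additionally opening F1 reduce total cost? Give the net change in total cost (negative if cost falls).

Yes — net change −8 (cost falls by 8).

Current service cost with {F2, F3}: 385.
Adding F1: each restaurant re-picks its cheapest; new service cost 345, saving 40.
Extra fixed cost: 32. Net change = 32 − 40 = -8.
(Totals: 1110 → 1102.)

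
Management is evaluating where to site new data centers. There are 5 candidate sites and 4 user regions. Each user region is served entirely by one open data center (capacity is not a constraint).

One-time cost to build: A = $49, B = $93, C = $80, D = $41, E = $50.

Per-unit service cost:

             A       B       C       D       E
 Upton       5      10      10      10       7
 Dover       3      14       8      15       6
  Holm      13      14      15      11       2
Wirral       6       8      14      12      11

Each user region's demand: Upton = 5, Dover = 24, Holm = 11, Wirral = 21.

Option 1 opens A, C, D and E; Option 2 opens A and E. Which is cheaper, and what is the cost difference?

Option 1: {A, C, D, E}: Upton→A 5·5=25, Dover→A 3·24=72, Holm→E 2·11=22, Wirral→A 6·21=126. Service 245; fixed 220; total 465.
Option 2: {A, E}: Upton→A 5·5=25, Dover→A 3·24=72, Holm→E 2·11=22, Wirral→A 6·21=126. Service 245; fixed 99; total 344.
Difference: |465 − 344| = 121.

Option 2 is cheaper by 121.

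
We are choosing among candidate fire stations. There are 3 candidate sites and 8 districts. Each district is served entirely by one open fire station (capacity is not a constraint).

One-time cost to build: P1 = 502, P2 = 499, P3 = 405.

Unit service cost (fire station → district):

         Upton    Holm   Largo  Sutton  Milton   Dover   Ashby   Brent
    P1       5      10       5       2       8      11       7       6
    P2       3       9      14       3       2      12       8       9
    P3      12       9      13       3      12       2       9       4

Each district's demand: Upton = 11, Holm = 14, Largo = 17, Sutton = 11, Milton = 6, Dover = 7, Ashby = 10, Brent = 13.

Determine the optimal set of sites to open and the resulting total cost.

For any fixed open set, each district goes to its cheapest open site; total = fixed + service.
{P1}: Upton→P1 5·11=55, Holm→P1 10·14=140, Largo→P1 5·17=85, Sutton→P1 2·11=22, Milton→P1 8·6=48, Dover→P1 11·7=77, Ashby→P1 7·10=70, Brent→P1 6·13=78. Service 575; fixed 502; total 1077.
{P3}: service 740 + fixed 405 = 1145
{P2}: service 723 + fixed 499 = 1222
{P1, P2, P3}: Upton→P2 3·11=33, Holm→P2 9·14=126, Largo→P1 5·17=85, Sutton→P1 2·11=22, Milton→P2 2·6=12, Dover→P3 2·7=14, Ashby→P1 7·10=70, Brent→P3 4·13=52. Service 414; fixed 1406; total 1820.
No other subset beats 1077.

Open P1 only; minimum total cost 1077.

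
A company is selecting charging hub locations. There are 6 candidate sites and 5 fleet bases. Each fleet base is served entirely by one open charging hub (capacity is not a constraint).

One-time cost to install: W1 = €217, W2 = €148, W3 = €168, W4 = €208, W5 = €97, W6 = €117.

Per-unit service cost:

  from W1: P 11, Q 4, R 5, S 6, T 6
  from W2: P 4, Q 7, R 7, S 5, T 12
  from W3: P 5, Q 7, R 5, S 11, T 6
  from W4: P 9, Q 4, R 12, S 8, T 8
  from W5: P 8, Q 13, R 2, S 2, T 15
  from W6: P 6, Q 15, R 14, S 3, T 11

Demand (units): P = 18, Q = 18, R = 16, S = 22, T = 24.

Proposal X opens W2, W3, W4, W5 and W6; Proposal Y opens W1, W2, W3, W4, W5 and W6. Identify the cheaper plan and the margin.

Proposal X is cheaper by 217.

Proposal X: {W2, W3, W4, W5, W6}: P→W2 4·18=72, Q→W4 4·18=72, R→W5 2·16=32, S→W5 2·22=44, T→W3 6·24=144. Service 364; fixed 738; total 1102.
Proposal Y: {W1, W2, W3, W4, W5, W6}: P→W2 4·18=72, Q→W1 4·18=72, R→W5 2·16=32, S→W5 2·22=44, T→W1 6·24=144. Service 364; fixed 955; total 1319.
Difference: |1102 − 1319| = 217.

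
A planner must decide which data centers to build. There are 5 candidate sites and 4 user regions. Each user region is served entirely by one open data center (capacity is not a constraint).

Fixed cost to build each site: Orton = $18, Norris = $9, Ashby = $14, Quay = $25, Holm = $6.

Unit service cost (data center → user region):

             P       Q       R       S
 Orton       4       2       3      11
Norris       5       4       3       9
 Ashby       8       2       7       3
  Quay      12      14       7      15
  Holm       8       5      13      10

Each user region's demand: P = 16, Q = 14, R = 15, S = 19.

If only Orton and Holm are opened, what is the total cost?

Each user region is assigned to its cheapest site among the open ones.
{Orton, Holm}: P→Orton 4·16=64, Q→Orton 2·14=28, R→Orton 3·15=45, S→Holm 10·19=190. Service 327; fixed 24; total 351.

Total cost: 351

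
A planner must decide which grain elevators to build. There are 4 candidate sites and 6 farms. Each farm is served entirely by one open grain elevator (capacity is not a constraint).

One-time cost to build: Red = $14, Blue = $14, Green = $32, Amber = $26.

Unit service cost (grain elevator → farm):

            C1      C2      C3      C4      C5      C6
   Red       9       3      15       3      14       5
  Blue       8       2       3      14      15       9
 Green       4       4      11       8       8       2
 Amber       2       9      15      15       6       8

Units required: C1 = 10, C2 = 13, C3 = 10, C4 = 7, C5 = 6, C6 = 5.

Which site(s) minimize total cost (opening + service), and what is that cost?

Open Red, Blue and Amber; minimum total cost 212.

For any fixed open set, each farm goes to its cheapest open site; total = fixed + service.
{Red, Blue, Amber}: C1→Amber 2·10=20, C2→Blue 2·13=26, C3→Blue 3·10=30, C4→Red 3·7=21, C5→Amber 6·6=36, C6→Red 5·5=25. Service 158; fixed 54; total 212.
{Red, Blue, Green, Amber}: service 143 + fixed 86 = 229
{Red, Blue, Green}: service 175 + fixed 60 = 235
{Red}: service 409 + fixed 14 = 423
No other subset beats 212.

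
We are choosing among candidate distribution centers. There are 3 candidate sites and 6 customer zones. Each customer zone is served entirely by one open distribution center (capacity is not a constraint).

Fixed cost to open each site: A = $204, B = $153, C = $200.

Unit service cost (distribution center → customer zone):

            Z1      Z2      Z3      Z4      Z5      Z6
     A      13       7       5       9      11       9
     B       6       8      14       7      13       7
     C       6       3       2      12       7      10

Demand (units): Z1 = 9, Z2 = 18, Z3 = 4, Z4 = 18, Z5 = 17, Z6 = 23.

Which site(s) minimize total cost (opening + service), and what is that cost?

Open B and C; minimum total cost 875.

For any fixed open set, each customer zone goes to its cheapest open site; total = fixed + service.
{B, C}: Z1→B 6·9=54, Z2→C 3·18=54, Z3→C 2·4=8, Z4→B 7·18=126, Z5→C 7·17=119, Z6→B 7·23=161. Service 522; fixed 353; total 875.
{C}: Z1→C 6·9=54, Z2→C 3·18=54, Z3→C 2·4=8, Z4→C 12·18=216, Z5→C 7·17=119, Z6→C 10·23=230. Service 681; fixed 200; total 881.
{B}: service 762 + fixed 153 = 915
{A, B, C}: service 522 + fixed 557 = 1079
(All 7 nonempty subsets were checked; B and C is lowest.)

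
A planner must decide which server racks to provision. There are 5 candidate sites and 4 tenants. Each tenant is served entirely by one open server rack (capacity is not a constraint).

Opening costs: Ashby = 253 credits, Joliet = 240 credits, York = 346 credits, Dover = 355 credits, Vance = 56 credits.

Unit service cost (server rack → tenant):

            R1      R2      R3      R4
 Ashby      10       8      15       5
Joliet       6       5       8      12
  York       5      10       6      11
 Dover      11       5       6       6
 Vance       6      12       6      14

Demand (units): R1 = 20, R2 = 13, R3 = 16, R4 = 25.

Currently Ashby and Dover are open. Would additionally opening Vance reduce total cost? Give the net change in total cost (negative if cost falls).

Current service cost with {Ashby, Dover}: 486.
Adding Vance: each tenant re-picks its cheapest; new service cost 406, saving 80.
Extra fixed cost: 56. Net change = 56 − 80 = -24.
(Totals: 1094 → 1070.)

Yes — net change −24 (cost falls by 24).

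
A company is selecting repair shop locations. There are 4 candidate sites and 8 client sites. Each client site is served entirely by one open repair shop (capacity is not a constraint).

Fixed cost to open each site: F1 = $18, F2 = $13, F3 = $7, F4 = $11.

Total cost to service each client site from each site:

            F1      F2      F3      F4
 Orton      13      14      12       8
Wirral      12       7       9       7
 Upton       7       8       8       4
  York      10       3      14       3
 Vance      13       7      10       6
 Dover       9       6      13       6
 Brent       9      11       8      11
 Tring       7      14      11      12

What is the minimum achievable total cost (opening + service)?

For any fixed open set, each client site goes to its cheapest open site; total = fixed + service.
{F4}: Orton→F4 8, Wirral→F4 7, Upton→F4 4, York→F4 3, Vance→F4 6, Dover→F4 6, Brent→F4 11, Tring→F4 12. Service 57; fixed 11; total 68.
{F3, F4}: Orton→F4 8, Wirral→F4 7, Upton→F4 4, York→F4 3, Vance→F4 6, Dover→F4 6, Brent→F3 8, Tring→F3 11. Service 53; fixed 18; total 71.
{F1, F4}: Orton→F4 8, Wirral→F4 7, Upton→F4 4, York→F4 3, Vance→F4 6, Dover→F4 6, Brent→F1 9, Tring→F1 7. Service 50; fixed 29; total 79.
{F1, F2, F3, F4}: Orton→F4 8, Wirral→F2 7, Upton→F4 4, York→F2 3, Vance→F4 6, Dover→F2 6, Brent→F3 8, Tring→F1 7. Service 49; fixed 49; total 98.
No other subset beats 68.

Minimum total cost: 68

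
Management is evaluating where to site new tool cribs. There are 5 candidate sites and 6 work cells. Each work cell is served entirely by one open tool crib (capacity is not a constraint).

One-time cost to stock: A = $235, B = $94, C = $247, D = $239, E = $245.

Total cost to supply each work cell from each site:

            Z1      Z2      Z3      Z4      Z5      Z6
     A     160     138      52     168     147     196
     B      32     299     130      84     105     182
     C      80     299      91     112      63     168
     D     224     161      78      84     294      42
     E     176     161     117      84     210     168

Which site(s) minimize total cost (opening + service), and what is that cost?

For any fixed open set, each work cell goes to its cheapest open site; total = fixed + service.
{B, D}: Z1→B 32, Z2→D 161, Z3→D 78, Z4→B 84, Z5→B 105, Z6→D 42. Service 502; fixed 333; total 835.
{A, B}: Z1→B 32, Z2→A 138, Z3→A 52, Z4→B 84, Z5→B 105, Z6→B 182. Service 593; fixed 329; total 922.
{B}: Z1→B 32, Z2→B 299, Z3→B 130, Z4→B 84, Z5→B 105, Z6→B 182. Service 832; fixed 94; total 926.
{A, B, C, D, E}: Z1→B 32, Z2→A 138, Z3→A 52, Z4→B 84, Z5→C 63, Z6→D 42. Service 411; fixed 1060; total 1471.
No other subset beats 835.

Open B and D; minimum total cost 835.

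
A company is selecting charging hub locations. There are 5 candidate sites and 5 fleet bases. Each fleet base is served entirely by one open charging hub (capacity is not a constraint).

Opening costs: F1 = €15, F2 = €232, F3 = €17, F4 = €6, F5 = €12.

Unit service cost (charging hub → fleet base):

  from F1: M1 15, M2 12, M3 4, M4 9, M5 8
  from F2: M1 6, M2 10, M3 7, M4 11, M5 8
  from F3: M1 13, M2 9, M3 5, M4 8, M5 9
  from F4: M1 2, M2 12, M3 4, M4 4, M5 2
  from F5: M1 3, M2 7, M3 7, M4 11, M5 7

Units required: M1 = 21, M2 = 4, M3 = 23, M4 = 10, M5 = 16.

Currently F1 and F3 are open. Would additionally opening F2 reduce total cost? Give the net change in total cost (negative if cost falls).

No — net change +85 (cost rises by 85).

Current service cost with {F1, F3}: 609.
Adding F2: each fleet base re-picks its cheapest; new service cost 462, saving 147.
Extra fixed cost: 232. Net change = 232 − 147 = 85.
(Totals: 641 → 726.)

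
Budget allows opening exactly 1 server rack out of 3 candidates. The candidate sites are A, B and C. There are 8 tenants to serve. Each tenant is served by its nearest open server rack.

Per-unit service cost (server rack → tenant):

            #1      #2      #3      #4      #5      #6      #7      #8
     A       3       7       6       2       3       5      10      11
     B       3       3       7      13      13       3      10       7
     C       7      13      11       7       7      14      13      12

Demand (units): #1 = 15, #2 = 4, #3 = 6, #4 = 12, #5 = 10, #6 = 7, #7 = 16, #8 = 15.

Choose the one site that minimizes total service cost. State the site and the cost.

With exactly 1 open, each tenant uses its cheapest among the chosen.
{A}: #1→A 3·15=45, #2→A 7·4=28, #3→A 6·6=36, #4→A 2·12=24, #5→A 3·10=30, #6→A 5·7=35, #7→A 10·16=160, #8→A 11·15=165. Service cost 523.
{B}: service cost 671
{C}: service cost 863
Among all 3 size-1 choices, {A} is lowest.

Choose A only; total service cost 523.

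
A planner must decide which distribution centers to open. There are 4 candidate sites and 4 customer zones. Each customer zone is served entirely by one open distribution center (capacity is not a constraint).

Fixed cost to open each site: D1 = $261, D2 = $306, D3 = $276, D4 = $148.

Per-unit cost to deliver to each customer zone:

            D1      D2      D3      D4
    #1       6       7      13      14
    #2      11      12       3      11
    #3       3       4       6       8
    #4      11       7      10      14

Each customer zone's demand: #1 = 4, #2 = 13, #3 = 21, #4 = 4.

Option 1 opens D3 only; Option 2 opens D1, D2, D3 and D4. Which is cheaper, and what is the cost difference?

Option 1: {D3}: #1→D3 13·4=52, #2→D3 3·13=39, #3→D3 6·21=126, #4→D3 10·4=40. Service 257; fixed 276; total 533.
Option 2: {D1, D2, D3, D4}: #1→D1 6·4=24, #2→D3 3·13=39, #3→D1 3·21=63, #4→D2 7·4=28. Service 154; fixed 991; total 1145.
Difference: |533 − 1145| = 612.

Option 1 is cheaper by 612.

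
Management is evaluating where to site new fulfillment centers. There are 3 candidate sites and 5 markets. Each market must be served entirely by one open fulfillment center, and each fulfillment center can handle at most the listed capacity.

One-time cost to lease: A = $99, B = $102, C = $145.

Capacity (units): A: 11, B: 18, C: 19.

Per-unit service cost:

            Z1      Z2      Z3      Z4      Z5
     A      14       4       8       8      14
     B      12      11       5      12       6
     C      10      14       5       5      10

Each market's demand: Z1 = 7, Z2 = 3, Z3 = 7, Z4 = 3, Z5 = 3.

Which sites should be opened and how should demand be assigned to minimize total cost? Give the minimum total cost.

Open {A, B}: Z1→B 12·7=84, Z2→A 4·3=12, Z3→B 5·7=35, Z4→A 8·3=24, Z5→B 6·3=18.
Loads: A carries 6/11, B carries 17/18. Service 173; fixed 201; total 374.
Next best feasible plan costs 398.

Minimum total cost: 374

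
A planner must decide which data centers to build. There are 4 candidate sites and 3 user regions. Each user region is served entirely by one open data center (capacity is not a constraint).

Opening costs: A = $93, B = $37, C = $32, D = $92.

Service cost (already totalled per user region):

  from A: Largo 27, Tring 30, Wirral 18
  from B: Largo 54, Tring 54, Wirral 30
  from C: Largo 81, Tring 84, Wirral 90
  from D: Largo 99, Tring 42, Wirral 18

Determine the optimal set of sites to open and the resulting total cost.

For any fixed open set, each user region goes to its cheapest open site; total = fixed + service.
{A}: Largo→A 27, Tring→A 30, Wirral→A 18. Service 75; fixed 93; total 168.
{B}: Largo→B 54, Tring→B 54, Wirral→B 30. Service 138; fixed 37; total 175.
{A, C}: service 75 + fixed 125 = 200
{A, B, C, D}: service 75 + fixed 254 = 329
No other subset beats 168.

Open A only; minimum total cost 168.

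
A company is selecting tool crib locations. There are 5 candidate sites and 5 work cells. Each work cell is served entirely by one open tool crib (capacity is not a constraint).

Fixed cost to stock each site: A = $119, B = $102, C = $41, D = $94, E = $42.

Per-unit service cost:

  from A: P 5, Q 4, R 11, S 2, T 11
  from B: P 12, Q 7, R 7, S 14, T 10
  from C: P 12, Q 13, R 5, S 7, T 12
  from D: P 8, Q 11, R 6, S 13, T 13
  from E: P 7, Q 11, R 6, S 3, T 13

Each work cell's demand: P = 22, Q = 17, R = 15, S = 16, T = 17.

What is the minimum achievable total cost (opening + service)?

Minimum total cost: 632

For any fixed open set, each work cell goes to its cheapest open site; total = fixed + service.
{A, C}: P→A 5·22=110, Q→A 4·17=68, R→C 5·15=75, S→A 2·16=32, T→A 11·17=187. Service 472; fixed 160; total 632.
{A, E}: service 487 + fixed 161 = 648
{A, C, E}: P→A 5·22=110, Q→A 4·17=68, R→C 5·15=75, S→A 2·16=32, T→A 11·17=187. Service 472; fixed 202; total 674.
{A, B, C, D, E}: P→A 5·22=110, Q→A 4·17=68, R→C 5·15=75, S→A 2·16=32, T→B 10·17=170. Service 455; fixed 398; total 853.
No other subset beats 632.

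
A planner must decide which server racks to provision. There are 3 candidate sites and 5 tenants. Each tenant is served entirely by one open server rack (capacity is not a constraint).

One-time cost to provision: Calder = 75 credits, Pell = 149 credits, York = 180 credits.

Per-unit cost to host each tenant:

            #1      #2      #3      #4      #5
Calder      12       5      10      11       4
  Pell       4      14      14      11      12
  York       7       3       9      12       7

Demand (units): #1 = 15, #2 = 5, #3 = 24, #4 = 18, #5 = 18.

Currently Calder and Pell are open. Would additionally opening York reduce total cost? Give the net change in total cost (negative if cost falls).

Current service cost with {Calder, Pell}: 595.
Adding York: each tenant re-picks its cheapest; new service cost 561, saving 34.
Extra fixed cost: 180. Net change = 180 − 34 = 146.
(Totals: 819 → 965.)

No — net change +146 (cost rises by 146).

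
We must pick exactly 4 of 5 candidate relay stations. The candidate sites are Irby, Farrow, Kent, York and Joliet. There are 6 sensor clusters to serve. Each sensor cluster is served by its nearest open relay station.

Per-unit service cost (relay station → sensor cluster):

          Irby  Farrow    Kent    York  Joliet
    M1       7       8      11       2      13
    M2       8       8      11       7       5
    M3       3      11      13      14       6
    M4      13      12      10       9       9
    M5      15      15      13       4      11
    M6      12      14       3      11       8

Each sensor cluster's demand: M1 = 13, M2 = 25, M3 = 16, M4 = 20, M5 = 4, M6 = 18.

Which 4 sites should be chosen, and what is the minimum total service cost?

Choose Irby, Kent, York and Joliet; total service cost 449.

With exactly 4 open, each sensor cluster uses its cheapest among the chosen.
{Irby, Kent, York, Joliet}: M1→York 2·13=26, M2→Joliet 5·25=125, M3→Irby 3·16=48, M4→York 9·20=180, M5→York 4·4=16, M6→Kent 3·18=54. Service cost 449.
{Farrow, Kent, York, Joliet}: service cost 497
{Irby, Farrow, Kent, York}: service cost 499
Among all 5 size-4 choices, {Irby, Kent, York, Joliet} is lowest.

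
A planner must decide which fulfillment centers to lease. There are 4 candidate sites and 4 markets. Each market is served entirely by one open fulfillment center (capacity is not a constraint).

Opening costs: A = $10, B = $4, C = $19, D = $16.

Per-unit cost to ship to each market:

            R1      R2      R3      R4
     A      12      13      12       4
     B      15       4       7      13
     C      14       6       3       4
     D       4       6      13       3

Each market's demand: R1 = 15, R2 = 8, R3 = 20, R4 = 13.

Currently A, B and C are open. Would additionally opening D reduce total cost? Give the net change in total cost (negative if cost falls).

Current service cost with {A, B, C}: 324.
Adding D: each market re-picks its cheapest; new service cost 191, saving 133.
Extra fixed cost: 16. Net change = 16 − 133 = -117.
(Totals: 357 → 240.)

Yes — net change −117 (cost falls by 117).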